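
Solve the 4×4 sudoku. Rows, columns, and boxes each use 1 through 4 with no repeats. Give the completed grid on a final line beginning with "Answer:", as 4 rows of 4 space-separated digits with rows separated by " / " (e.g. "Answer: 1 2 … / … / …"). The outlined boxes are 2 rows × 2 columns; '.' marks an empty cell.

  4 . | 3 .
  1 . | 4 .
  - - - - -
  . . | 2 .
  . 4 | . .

Step 1. [r3c1∈{3}] only 3 remains possible at r3c1, so r3c1=3.
Step 2. [r1c4∈{1,2}] r1c4 is the only open cell in row 1 admitting 1, so r1c4=1.
Step 3. [r1c2∈{2}] nothing but 2 survives at r1c2 ⇒ r1c2=2.
Step 4. [r3c2∈{1}] r3c2 has the single candidate 1. So r3c2=1.
Step 5. [r2c4∈{2}] r2c4 has the single candidate 2 ⇒ r2c4=2.
Step 6. [r2c2∈{3}] nothing but 3 survives at r2c2. So r2c2=3.
Step 7. [r3c4∈{4}] r3c4 is down to just 4. So r3c4=4.
Step 8. [r4c3∈{1}] only 1 remains possible at r4c3 ⇒ r4c3=1.
Step 9. [r4c1∈{2}] r4c1's peers cover all but 2. So r4c1=2.
Step 10. [r4c4∈{3}] r4c4's peers cover all but 3. So r4c4=3.

Answer: 4 2 3 1 / 1 3 4 2 / 3 1 2 4 / 2 4 1 3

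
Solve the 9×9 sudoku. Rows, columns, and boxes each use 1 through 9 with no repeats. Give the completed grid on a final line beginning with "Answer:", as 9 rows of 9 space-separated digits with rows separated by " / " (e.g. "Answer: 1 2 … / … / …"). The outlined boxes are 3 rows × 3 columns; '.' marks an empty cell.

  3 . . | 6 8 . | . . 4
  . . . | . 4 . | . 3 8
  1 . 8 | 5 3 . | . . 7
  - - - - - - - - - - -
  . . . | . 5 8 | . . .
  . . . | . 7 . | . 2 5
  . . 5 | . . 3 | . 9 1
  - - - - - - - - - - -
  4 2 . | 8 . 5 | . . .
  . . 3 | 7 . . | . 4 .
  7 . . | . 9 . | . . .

Step 1. [r3c8∈{6}] nothing but 6 survives at r3c8 ⇒ r3c8=6.
Step 2. [r9c4∈{1,2,3,4}] in col 4, 3 fits only at r9c4, so r9c4=3.
Step 3. [r9c8∈{1,5,8}] in col 8, 8 fits only at r9c8 ⇒ r9c8=8.
Step 4. [r4c8∈{7}] nothing but 7 survives at r4c8, so r4c8=7.
Step 5. [r7c8∈{1}] r7c8 has the single candidate 1. So r7c8=1.
Step 6. [r7c5∈{6}] r7c5's peers cover all but 6, so r7c5=6.
Step 7. [r7c3∈{9}] r7c3's peers cover all but 9 ⇒ r7c3=9.
Step 8. [r5c6∈{1,4,6,9}] across col 6, 6 lands solely at r5c6 ⇒ r5c6=6.
Step 9. [r6c2∈{4,6,7,8}] across row 6, 7 lands solely at r6c2, so r6c2=7.
Step 10. [r8c5∈{1,2}] col 5 places 1 nowhere but r8c5 ⇒ r8c5=1.
Step 11. [r8c6∈{2}] r8c6 is down to just 2, so r8c6=2.
Step 12. [r2c4∈{1,2,9}] r2c4 is the only open cell in box 2 admitting 2. So r2c4=2.
Step 13. [r3c6∈{9}] nothing but 9 survives at r3c6. So r3c6=9.
Step 14. [r1c3∈{2,7}] box 1 places 2 nowhere but r1c3 ⇒ r1c3=2.
Step 15. [r4c1∈{2,6,9}] in row 4, 2 fits only at r4c1 ⇒ r4c1=2.
Step 16. [r1c8∈{5}] r1c8's peers cover all but 5 ⇒ r1c8=5.
Step 17. [r1c2∈{9}] only 9 remains possible at r1c2. So r1c2=9.
Step 18. [r4c4∈{1,4,9}] r4c4 is the only open cell in row 4 admitting 9 ⇒ r4c4=9.
Step 19. [r5c4∈{1,4}] col 4 places 1 nowhere but r5c4 ⇒ r5c4=1.
Step 20. [r5c3∈{4}] only 4 remains possible at r5c3. So r5c3=4.
Step 21. [r4c7∈{3,4,6}] in row 4, 4 fits only at r4c7. So r4c7=4.
Step 22. [r2c3∈{6,7}] r2c3 is the only open cell in col 3 admitting 7, so r2c3=7.
Step 23. [r2c7∈{1,9}] 9 has one home in row 2: r2c7. So r2c7=9.
Step 24. [r9c9∈{2,6}] col 9 places 2 nowhere but r9c9 ⇒ r9c9=2.
Step 25. [r7c9∈{3}] r7c9 is down to just 3, so r7c9=3.
Step 26. [r4c9∈{6}] nothing but 6 survives at r4c9 ⇒ r4c9=6.
Step 27. [r9c3∈{1,6}] col 3 places 6 nowhere but r9c3 ⇒ r9c3=6.
Step 28. [r2c2∈{5,6}] across col 2, 6 lands solely at r2c2. So r2c2=6.
Step 29. [r9c7∈{5}] only 5 remains possible at r9c7 ⇒ r9c7=5.
Step 30. [r6c7∈{8}] r6c7's peers cover all but 8, so r6c7=8.
Step 31. [r4c2∈{1,3}] row 4 places 3 nowhere but r4c2. So r4c2=3.
Step 32. [r5c2∈{8}] r5c2 has the single candidate 8. So r5c2=8.
Step 33. [r1c6∈{1,7}] across row 1, 7 lands solely at r1c6 ⇒ r1c6=7.
Step 34. [r8c2∈{5}] r8c2's peers cover all but 5 ⇒ r8c2=5.
Step 35. [r6c1∈{6}] r6c1's peers cover all but 6. So r6c1=6.
Step 36. [r8c9∈{9}] nothing but 9 survives at r8c9. So r8c9=9.
Step 37. [r8c1∈{8}] r8c1 has the single candidate 8. So r8c1=8.
Step 38. [r8c7∈{6}] only 6 remains possible at r8c7, so r8c7=6.
Step 39. [r5c7∈{3}] r5c7's peers cover all but 3. So r5c7=3.
Step 40. [r1c7∈{1}] nothing but 1 survives at r1c7. So r1c7=1.
Step 41. [r9c6∈{4}] r9c6's peers cover all but 4 ⇒ r9c6=4.
Step 42. [r2c6∈{1}] r2c6 has the single candidate 1 ⇒ r2c6=1.
Step 43. [r9c2∈{1}] nothing but 1 survives at r9c2, so r9c2=1.
Step 44. [r4c3∈{1}] r4c3 is down to just 1. So r4c3=1.
Step 45. [r3c7∈{2}] r3c7's peers cover all but 2 ⇒ r3c7=2.
Step 46. [r6c5∈{2}] r6c5 has the single candidate 2. So r6c5=2.
Step 47. [r3c2∈{4}] only 4 remains possible at r3c2 ⇒ r3c2=4.
Step 48. [r5c1∈{9}] only 9 remains possible at r5c1. So r5c1=9.
Step 49. [r2c1∈{5}] r2c1 is down to just 5. So r2c1=5.
Step 50. [r7c7∈{7}] nothing but 7 survives at r7c7 ⇒ r7c7=7.
Step 51. [r6c4∈{4}] r6c4's peers cover all but 4 ⇒ r6c4=4.

Answer: 3 9 2 6 8 7 1 5 4 / 5 6 7 2 4 1 9 3 8 / 1 4 8 5 3 9 2 6 7 / 2 3 1 9 5 8 4 7 6 / 9 8 4 1 7 6 3 2 5 / 6 7 5 4 2 3 8 9 1 / 4 2 9 8 6 5 7 1 3 / 8 5 3 7 1 2 6 4 9 / 7 1 6 3 9 4 5 8 2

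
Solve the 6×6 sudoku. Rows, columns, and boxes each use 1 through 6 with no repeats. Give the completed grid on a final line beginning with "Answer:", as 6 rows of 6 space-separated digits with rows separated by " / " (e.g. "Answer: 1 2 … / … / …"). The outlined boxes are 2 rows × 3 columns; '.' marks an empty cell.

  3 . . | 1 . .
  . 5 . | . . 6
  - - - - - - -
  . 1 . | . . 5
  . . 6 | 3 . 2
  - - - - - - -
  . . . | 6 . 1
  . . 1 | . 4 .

Step 1. [r5c3∈{2,3,4,5}] col 3 places 5 nowhere but r5c3, so r5c3=5.
Step 2. [r4c2∈{4}] r4c2 is down to just 4, so r4c2=4.
Step 3. [r3c1∈{2}] r3c1's peers cover all but 2. So r3c1=2.
Step 4. [r6c6∈{3}] only 3 remains possible at r6c6, so r6c6=3.
Step 5. [r5c5∈{2}] only 2 remains possible at r5c5. So r5c5=2.
Step 6. [r6c2∈{2,6}] r6c2 is the only open cell in row 6 admitting 2, so r6c2=2.
Step 7. [r1c3∈{2,4}] r1c3 is the only open cell in row 1 admitting 2 ⇒ r1c3=2.
Step 8. [r2c3∈{4}] nothing but 4 survives at r2c3 ⇒ r2c3=4.
Step 9. [r3c3∈{3}] only 3 remains possible at r3c3 ⇒ r3c3=3.
Step 10. [r1c2∈{6}] r1c2 has the single candidate 6, so r1c2=6.
Step 11. [r2c5∈{3}] r2c5's peers cover all but 3 ⇒ r2c5=3.
Step 12. [r3c4∈{4}] r3c4 is down to just 4 ⇒ r3c4=4.
Step 13. [r4c1∈{5}] r4c1's peers cover all but 5, so r4c1=5.
Step 14. [r1c6∈{4}] only 4 remains possible at r1c6 ⇒ r1c6=4.
Step 15. [r4c5∈{1}] only 1 remains possible at r4c5. So r4c5=1.
Step 16. [r5c2∈{3}] r5c2 has the single candidate 3, so r5c2=3.
Step 17. [r3c5∈{6}] nothing but 6 survives at r3c5, so r3c5=6.
Step 18. [r2c1∈{1}] only 1 remains possible at r2c1 ⇒ r2c1=1.
Step 19. [r6c4∈{5}] r6c4's peers cover all but 5. So r6c4=5.
Step 20. [r1c5∈{5}] r1c5's peers cover all but 5, so r1c5=5.
Step 21. [r6c1∈{6}] only 6 remains possible at r6c1 ⇒ r6c1=6.
Step 22. [r5c1∈{4}] r5c1's peers cover all but 4 ⇒ r5c1=4.
Step 23. [r2c4∈{2}] nothing but 2 survives at r2c4, so r2c4=2.

Answer: 3 6 2 1 5 4 / 1 5 4 2 3 6 / 2 1 3 4 6 5 / 5 4 6 3 1 2 / 4 3 5 6 2 1 / 6 2 1 5 4 3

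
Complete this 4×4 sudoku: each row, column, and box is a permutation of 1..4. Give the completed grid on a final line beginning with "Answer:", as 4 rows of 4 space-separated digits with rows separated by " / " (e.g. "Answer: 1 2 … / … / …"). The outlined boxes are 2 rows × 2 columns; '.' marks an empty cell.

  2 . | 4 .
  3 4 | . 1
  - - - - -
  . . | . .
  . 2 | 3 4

Step 1. [r3c3∈{1,2}] col 3 places 1 nowhere but r3c3 ⇒ r3c3=1.
Step 2. [r1c4∈{3}] r1c4 has the single candidate 3. So r1c4=3.
Step 3. [r3c1∈{4}] r3c1's peers cover all but 4, so r3c1=4.
Step 4. [r3c2∈{3}] r3c2 is down to just 3, so r3c2=3.
Step 5. [r2c3∈{2}] r2c3 is down to just 2. So r2c3=2.
Step 6. [r4c1∈{1}] only 1 remains possible at r4c1 ⇒ r4c1=1.
Step 7. [r3c4∈{2}] nothing but 2 survives at r3c4 ⇒ r3c4=2.
Step 8. [r1c2∈{1}] r1c2 is down to just 1. So r1c2=1.

Answer: 2 1 4 3 / 3 4 2 1 / 4 3 1 2 / 1 2 3 4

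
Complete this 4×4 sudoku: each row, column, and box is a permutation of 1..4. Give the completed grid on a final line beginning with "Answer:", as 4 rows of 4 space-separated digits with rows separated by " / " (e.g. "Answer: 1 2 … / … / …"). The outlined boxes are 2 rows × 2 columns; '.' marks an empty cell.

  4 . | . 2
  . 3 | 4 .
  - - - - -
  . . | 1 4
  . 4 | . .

Step 1. [r4c1∈{1,2,3}] 1 has one home in row 4: r4c1. So r4c1=1.
Step 2. [r1c3∈{3}] r1c3's peers cover all but 3, so r1c3=3.
Step 3. [r2c1∈{2}] r2c1 has the single candidate 2. So r2c1=2.
Step 4. [r1c2∈{1}] only 1 remains possible at r1c2, so r1c2=1.
Step 5. [r4c3∈{2}] r4c3's peers cover all but 2. So r4c3=2.
Step 6. [r2c4∈{1}] r2c4 has the single candidate 1. So r2c4=1.
Step 7. [r3c2∈{2}] nothing but 2 survives at r3c2 ⇒ r3c2=2.
Step 8. [r4c4∈{3}] r4c4 is down to just 3 ⇒ r4c4=3.
Step 9. [r3c1∈{3}] r3c1 is down to just 3 ⇒ r3c1=3.

Answer: 4 1 3 2 / 2 3 4 1 / 3 2 1 4 / 1 4 2 3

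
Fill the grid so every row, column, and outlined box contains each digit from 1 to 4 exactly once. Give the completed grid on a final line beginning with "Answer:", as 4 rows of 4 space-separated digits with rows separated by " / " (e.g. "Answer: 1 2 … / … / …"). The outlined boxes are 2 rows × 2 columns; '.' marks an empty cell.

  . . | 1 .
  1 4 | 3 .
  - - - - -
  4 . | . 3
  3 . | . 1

Step 1. [r4c2∈{2}] r4c2 has the single candidate 2 ⇒ r4c2=2.
Step 2. [r1c4∈{2,4}] row 1 places 4 nowhere but r1c4 ⇒ r1c4=4.
Step 3. [r3c3∈{2}] nothing but 2 survives at r3c3 ⇒ r3c3=2.
Step 4. [r1c2∈{3}] r1c2 is down to just 3, so r1c2=3.
Step 5. [r1c1∈{2}] r1c1 is down to just 2, so r1c1=2.
Step 6. [r3c2∈{1}] r3c2's peers cover all but 1. So r3c2=1.
Step 7. [r2c4∈{2}] r2c4's peers cover all but 2 ⇒ r2c4=2.
Step 8. [r4c3∈{4}] r4c3's peers cover all but 4 ⇒ r4c3=4.

Answer: 2 3 1 4 / 1 4 3 2 / 4 1 2 3 / 3 2 4 1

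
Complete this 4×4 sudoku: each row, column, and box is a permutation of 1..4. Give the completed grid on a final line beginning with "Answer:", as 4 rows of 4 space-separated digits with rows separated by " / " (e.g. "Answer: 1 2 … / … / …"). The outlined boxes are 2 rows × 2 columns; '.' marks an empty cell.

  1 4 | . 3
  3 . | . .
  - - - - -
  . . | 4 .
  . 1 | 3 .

Step 1. [r2c2∈{2}] r2c2's peers cover all but 2. So r2c2=2.
Step 2. [r3c1∈{2}] r3c1's peers cover all but 2. So r3c1=2.
Step 3. [r2c4∈{1,4}] r2c4 is the only open cell in row 2 admitting 4, so r2c4=4.
Step 4. [r4c1∈{4}] nothing but 4 survives at r4c1, so r4c1=4.
Step 5. [r1c3∈{2}] r1c3 is down to just 2 ⇒ r1c3=2.
Step 6. [r3c2∈{3}] r3c2's peers cover all but 3, so r3c2=3.
Step 7. [r4c4∈{2}] nothing but 2 survives at r4c4. So r4c4=2.
Step 8. [r2c3∈{1}] only 1 remains possible at r2c3, so r2c3=1.
Step 9. [r3c4∈{1}] r3c4's peers cover all but 1 ⇒ r3c4=1.

Answer: 1 4 2 3 / 3 2 1 4 / 2 3 4 1 / 4 1 3 2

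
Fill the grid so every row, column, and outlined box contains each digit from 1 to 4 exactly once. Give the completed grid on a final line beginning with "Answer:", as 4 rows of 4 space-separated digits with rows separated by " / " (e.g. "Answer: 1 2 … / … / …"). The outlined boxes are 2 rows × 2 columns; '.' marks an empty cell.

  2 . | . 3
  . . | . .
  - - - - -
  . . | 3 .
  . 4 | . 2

Step 1. [r2c1∈{1,3,4}] in col 1, 4 fits only at r2c1. So r2c1=4.
Step 2. [r2c4∈{1}] nothing but 1 survives at r2c4. So r2c4=1.
Step 3. [r3c1∈{1}] r3c1 is down to just 1, so r3c1=1.
Step 4. [r1c3∈{4}] only 4 remains possible at r1c3. So r1c3=4.
Step 5. [r4c1∈{3}] r4c1's peers cover all but 3 ⇒ r4c1=3.
Step 6. [r3c4∈{4}] r3c4's peers cover all but 4. So r3c4=4.
Step 7. [r3c2∈{2}] r3c2 is down to just 2. So r3c2=2.
Step 8. [r4c3∈{1}] r4c3 is down to just 1. So r4c3=1.
Step 9. [r2c2∈{3}] only 3 remains possible at r2c2. So r2c2=3.
Step 10. [r2c3∈{2}] only 2 remains possible at r2c3, so r2c3=2.
Step 11. [r1c2∈{1}] only 1 remains possible at r1c2, so r1c2=1.

Answer: 2 1 4 3 / 4 3 2 1 / 1 2 3 4 / 3 4 1 2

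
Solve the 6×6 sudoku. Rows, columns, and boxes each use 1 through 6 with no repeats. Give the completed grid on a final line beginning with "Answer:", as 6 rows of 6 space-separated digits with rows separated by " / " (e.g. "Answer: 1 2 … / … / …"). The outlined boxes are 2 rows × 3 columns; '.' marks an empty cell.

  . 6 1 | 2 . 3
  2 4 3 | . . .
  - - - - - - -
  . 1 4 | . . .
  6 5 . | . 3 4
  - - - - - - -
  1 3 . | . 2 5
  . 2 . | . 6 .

Step 1. [r2c5∈{1,5}] r2c5 is the only open cell in col 5 admitting 1. So r2c5=1.
Step 2. [r2c4∈{5,6}] in row 2, 5 fits only at r2c4 ⇒ r2c4=5.
Step 3. [r6c1∈{4,5}] 4 has one home in col 1: r6c1, so r6c1=4.
Step 4. [r6c4∈{1,3}] r6c4 is the only open cell in row 6 admitting 3. So r6c4=3.
Step 5. [r3c6∈{2,6}] row 3 places 2 nowhere but r3c6 ⇒ r3c6=2.
Step 6. [r6c6∈{1}] nothing but 1 survives at r6c6. So r6c6=1.
Step 7. [r6c3∈{5}] only 5 remains possible at r6c3. So r6c3=5.
Step 8. [r4c3∈{2}] r4c3 is down to just 2. So r4c3=2.
Step 9. [r2c6∈{6}] r2c6's peers cover all but 6, so r2c6=6.
Step 10. [r4c4∈{1}] r4c4's peers cover all but 1. So r4c4=1.
Step 11. [r5c3∈{6}] r5c3 has the single candidate 6, so r5c3=6.
Step 12. [r5c4∈{4}] nothing but 4 survives at r5c4 ⇒ r5c4=4.
Step 13. [r1c1∈{5}] r1c1's peers cover all but 5. So r1c1=5.
Step 14. [r3c4∈{6}] r3c4 has the single candidate 6. So r3c4=6.
Step 15. [r3c5∈{5}] r3c5 has the single candidate 5, so r3c5=5.
Step 16. [r3c1∈{3}] r3c1's peers cover all but 3 ⇒ r3c1=3.
Step 17. [r1c5∈{4}] only 4 remains possible at r1c5, so r1c5=4.

Answer: 5 6 1 2 4 3 / 2 4 3 5 1 6 / 3 1 4 6 5 2 / 6 5 2 1 3 4 / 1 3 6 4 2 5 / 4 2 5 3 6 1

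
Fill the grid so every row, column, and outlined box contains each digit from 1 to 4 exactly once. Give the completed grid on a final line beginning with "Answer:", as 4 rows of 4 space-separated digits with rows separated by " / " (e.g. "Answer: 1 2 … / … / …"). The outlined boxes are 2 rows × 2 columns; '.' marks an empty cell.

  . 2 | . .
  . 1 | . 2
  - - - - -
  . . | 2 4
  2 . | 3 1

Step 1. [r2c1∈{3,4}] r2c1 is the only open cell in row 2 admitting 3. So r2c1=3.
Step 2. [r1c1∈{4}] r1c1's peers cover all but 4. So r1c1=4.
Step 3. [r2c3∈{4}] only 4 remains possible at r2c3, so r2c3=4.
Step 4. [r1c4∈{3}] only 3 remains possible at r1c4, so r1c4=3.
Step 5. [r3c1∈{1}] nothing but 1 survives at r3c1, so r3c1=1.
Step 6. [r4c2∈{4}] r4c2 has the single candidate 4, so r4c2=4.
Step 7. [r3c2∈{3}] r3c2 has the single candidate 3. So r3c2=3.
Step 8. [r1c3∈{1}] r1c3's peers cover all but 1, so r1c3=1.

Answer: 4 2 1 3 / 3 1 4 2 / 1 3 2 4 / 2 4 3 1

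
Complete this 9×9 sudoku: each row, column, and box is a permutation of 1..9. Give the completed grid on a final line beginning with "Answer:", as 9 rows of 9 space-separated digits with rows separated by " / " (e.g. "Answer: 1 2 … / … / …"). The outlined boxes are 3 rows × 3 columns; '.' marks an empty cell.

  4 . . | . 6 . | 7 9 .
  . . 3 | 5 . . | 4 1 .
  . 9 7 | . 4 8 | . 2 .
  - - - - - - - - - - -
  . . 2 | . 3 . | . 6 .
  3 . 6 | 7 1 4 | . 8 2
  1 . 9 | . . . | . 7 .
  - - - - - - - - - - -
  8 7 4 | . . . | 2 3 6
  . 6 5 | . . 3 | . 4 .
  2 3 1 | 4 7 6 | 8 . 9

Step 1. [r5c2∈{5}] nothing but 5 survives at r5c2. So r5c2=5.
Step 2. [r1c9∈{3,5,8}] in row 1, 5 fits only at r1c9, so r1c9=5.
Step 3. [r3c4∈{1,3}] r3c4 is the only open cell in row 3 admitting 1 ⇒ r3c4=1.
Step 4. [r1c6∈{2}] r1c6 is down to just 2. So r1c6=2.
Step 5. [r7c4∈{9}] only 9 remains possible at r7c4, so r7c4=9.
Step 6. [r4c4∈{8}] only 8 remains possible at r4c4. So r4c4=8.
Step 7. [r6c6∈{5}] only 5 remains possible at r6c6, so r6c6=5.
Step 8. [r6c2∈{4,8}] row 6 places 8 nowhere but r6c2 ⇒ r6c2=8.
Step 9. [r6c7∈{3}] only 3 remains possible at r6c7, so r6c7=3.
Step 10. [r4c7∈{1,5,9}] r4c7 is the only open cell in row 4 admitting 5, so r4c7=5.
Step 11. [r6c5∈{2}] r6c5 is down to just 2, so r6c5=2.
Step 12. [r4c9∈{1,4}] 1 has one home in row 4: r4c9 ⇒ r4c9=1.
Step 13. [r2c5∈{9}] nothing but 9 survives at r2c5. So r2c5=9.
Step 14. [r3c1∈{5,6}] in row 3, 5 fits only at r3c1 ⇒ r3c1=5.
Step 15. [r7c5∈{5}] only 5 remains possible at r7c5, so r7c5=5.
Step 16. [r7c6∈{1}] r7c6 is down to just 1. So r7c6=1.
Step 17. [r3c7∈{6}] r3c7 has the single candidate 6. So r3c7=6.
Step 18. [r8c4∈{2}] only 2 remains possible at r8c4 ⇒ r8c4=2.
Step 19. [r1c3∈{8}] r1c3's peers cover all but 8. So r1c3=8.
Step 20. [r2c6∈{7}] nothing but 7 survives at r2c6 ⇒ r2c6=7.
Step 21. [r2c9∈{8}] r2c9 has the single candidate 8. So r2c9=8.
Step 22. [r9c8∈{5}] only 5 remains possible at r9c8, so r9c8=5.
Step 23. [r6c9∈{4}] r6c9 is down to just 4. So r6c9=4.
Step 24. [r2c2∈{2}] r2c2 has the single candidate 2, so r2c2=2.
Step 25. [r4c1∈{7}] only 7 remains possible at r4c1 ⇒ r4c1=7.
Step 26. [r5c7∈{9}] nothing but 9 survives at r5c7, so r5c7=9.
Step 27. [r1c4∈{3}] r1c4 is down to just 3 ⇒ r1c4=3.
Step 28. [r8c1∈{9}] r8c1 has the single candidate 9, so r8c1=9.
Step 29. [r8c5∈{8}] r8c5's peers cover all but 8. So r8c5=8.
Step 30. [r8c7∈{1}] r8c7 is down to just 1, so r8c7=1.
Step 31. [r4c6∈{9}] nothing but 9 survives at r4c6, so r4c6=9.
Step 32. [r4c2∈{4}] only 4 remains possible at r4c2, so r4c2=4.
Step 33. [r3c9∈{3}] only 3 remains possible at r3c9 ⇒ r3c9=3.
Step 34. [r6c4∈{6}] only 6 remains possible at r6c4 ⇒ r6c4=6.
Step 35. [r2c1∈{6}] r2c1 has the single candidate 6, so r2c1=6.
Step 36. [r1c2∈{1}] nothing but 1 survives at r1c2 ⇒ r1c2=1.
Step 37. [r8c9∈{7}] r8c9 has the single candidate 7. So r8c9=7.

Answer: 4 1 8 3 6 2 7 9 5 / 6 2 3 5 9 7 4 1 8 / 5 9 7 1 4 8 6 2 3 / 7 4 2 8 3 9 5 6 1 / 3 5 6 7 1 4 9 8 2 / 1 8 9 6 2 5 3 7 4 / 8 7 4 9 5 1 2 3 6 / 9 6 5 2 8 3 1 4 7 / 2 3 1 4 7 6 8 5 9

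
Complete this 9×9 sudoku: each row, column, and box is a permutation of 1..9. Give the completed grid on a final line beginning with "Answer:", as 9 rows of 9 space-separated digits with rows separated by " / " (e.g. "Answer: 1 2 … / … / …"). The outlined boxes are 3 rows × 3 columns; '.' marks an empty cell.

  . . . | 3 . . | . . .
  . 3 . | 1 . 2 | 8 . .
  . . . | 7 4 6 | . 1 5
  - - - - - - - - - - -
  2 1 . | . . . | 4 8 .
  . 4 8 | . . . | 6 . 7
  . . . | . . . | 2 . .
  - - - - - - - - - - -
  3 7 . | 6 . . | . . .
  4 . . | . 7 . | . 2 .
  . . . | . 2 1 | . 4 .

Step 1. [r8c6∈{3,5,8,9}] in box 8, 3 fits only at r8c6, so r8c6=3.
Step 2. [r1c1∈{1,5,6,7,8,9}] 1 has one home in col 1: r1c1 ⇒ r1c1=1.
Step 3. [r7c3∈{1,2,5,9}] row 7 places 2 nowhere but r7c3, so r7c3=2.
Step 4. [r3c3∈{9}] r3c3 is down to just 9 ⇒ r3c3=9.
Step 5. [r6c9∈{1,3,9}] box 6 places 1 nowhere but r6c9. So r6c9=1.
Step 6. [r6c4∈{4,5,8,9}] 4 has one home in col 4: r6c4 ⇒ r6c4=4.
Step 7. [r1c9∈{2,4,6,9}] in col 9, 2 fits only at r1c9, so r1c9=2.
Step 8. [r9c7∈{3,5,7,9}] 7 has one home in row 9: r9c7, so r9c7=7.
Step 9. [r1c7∈{9}] nothing but 9 survives at r1c7. So r1c7=9.
Step 10. [r2c5∈{5,9}] 9 has one home in row 2: r2c5, so r2c5=9.
Step 11. [r9c9∈{3,6,8,9}] row 9 places 3 nowhere but r9c9. So r9c9=3.
Step 12. [r4c9∈{9}] r4c9 has the single candidate 9. So r4c9=9.
Step 13. [r4c4∈{5}] nothing but 5 survives at r4c4, so r4c4=5.
Step 14. [r5c6∈{9}] only 9 remains possible at r5c6 ⇒ r5c6=9.
Step 15. [r5c1∈{5}] r5c1 is down to just 5. So r5c1=5.
Step 16. [r2c3∈{4,5,6,7}] in row 2, 5 fits only at r2c3 ⇒ r2c3=5.
Step 17. [r9c3∈{6}] r9c3's peers cover all but 6, so r9c3=6.
Step 18. [r9c2∈{5,8,9}] 5 has one home in row 9: r9c2 ⇒ r9c2=5.
Step 19. [r7c9∈{8}] nothing but 8 survives at r7c9, so r7c9=8.
Step 20. [r7c5∈{5}] r7c5 has the single candidate 5 ⇒ r7c5=5.
Step 21. [r1c5∈{8}] r1c5 has the single candidate 8, so r1c5=8.
Step 22. [r1c2∈{6}] r1c2's peers cover all but 6 ⇒ r1c2=6.
Step 23. [r2c1∈{7}] nothing but 7 survives at r2c1 ⇒ r2c1=7.
Step 24. [r5c8∈{3}] r5c8 is down to just 3, so r5c8=3.
Step 25. [r4c6∈{7}] r4c6 is down to just 7 ⇒ r4c6=7.
Step 26. [r4c3∈{3}] r4c3 is down to just 3, so r4c3=3.
Step 27. [r6c2∈{9}] nothing but 9 survives at r6c2, so r6c2=9.
Step 28. [r8c2∈{8}] nothing but 8 survives at r8c2, so r8c2=8.
Step 29. [r6c5∈{3,6}] row 6 places 3 nowhere but r6c5 ⇒ r6c5=3.
Step 30. [r2c8∈{6}] r2c8 is down to just 6. So r2c8=6.
Step 31. [r8c4∈{9}] r8c4's peers cover all but 9, so r8c4=9.
Step 32. [r7c7∈{1}] r7c7 has the single candidate 1 ⇒ r7c7=1.
Step 33. [r9c1∈{9}] r9c1's peers cover all but 9, so r9c1=9.
Step 34. [r8c9∈{6}] r8c9 is down to just 6 ⇒ r8c9=6.
Step 35. [r1c6∈{5}] nothing but 5 survives at r1c6 ⇒ r1c6=5.
Step 36. [r3c1∈{8}] nothing but 8 survives at r3c1, so r3c1=8.
Step 37. [r7c8∈{9}] only 9 remains possible at r7c8, so r7c8=9.
Step 38. [r6c1∈{6}] r6c1 is down to just 6. So r6c1=6.
Step 39. [r9c4∈{8}] nothing but 8 survives at r9c4, so r9c4=8.
Step 40. [r4c5∈{6}] r4c5 has the single candidate 6 ⇒ r4c5=6.
Step 41. [r5c5∈{1}] r5c5's peers cover all but 1. So r5c5=1.
Step 42. [r6c8∈{5}] only 5 remains possible at r6c8, so r6c8=5.
Step 43. [r3c2∈{2}] r3c2 is down to just 2. So r3c2=2.
Step 44. [r1c3∈{4}] r1c3 is down to just 4, so r1c3=4.
Step 45. [r5c4∈{2}] r5c4 is down to just 2, so r5c4=2.
Step 46. [r1c8∈{7}] r1c8 has the single candidate 7, so r1c8=7.
Step 47. [r6c3∈{7}] r6c3's peers cover all but 7, so r6c3=7.
Step 48. [r8c3∈{1}] r8c3 has the single candidate 1. So r8c3=1.
Step 49. [r2c9∈{4}] r2c9's peers cover all but 4 ⇒ r2c9=4.
Step 50. [r7c6∈{4}] r7c6 has the single candidate 4 ⇒ r7c6=4.
Step 51. [r8c7∈{5}] r8c7 has the single candidate 5 ⇒ r8c7=5.
Step 52. [r6c6∈{8}] r6c6 is down to just 8, so r6c6=8.
Step 53. [r3c7∈{3}] nothing but 3 survives at r3c7. So r3c7=3.

Answer: 1 6 4 3 8 5 9 7 2 / 7 3 5 1 9 2 8 6 4 / 8 2 9 7 4 6 3 1 5 / 2 1 3 5 6 7 4 8 9 / 5 4 8 2 1 9 6 3 7 / 6 9 7 4 3 8 2 5 1 / 3 7 2 6 5 4 1 9 8 / 4 8 1 9 7 3 5 2 6 / 9 5 6 8 2 1 7 4 3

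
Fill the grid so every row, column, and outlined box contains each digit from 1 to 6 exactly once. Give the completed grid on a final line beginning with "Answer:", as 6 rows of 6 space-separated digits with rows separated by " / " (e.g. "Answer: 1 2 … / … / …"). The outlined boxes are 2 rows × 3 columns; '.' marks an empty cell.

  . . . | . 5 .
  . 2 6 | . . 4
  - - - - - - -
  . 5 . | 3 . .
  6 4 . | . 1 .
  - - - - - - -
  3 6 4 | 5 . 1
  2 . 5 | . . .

Step 1. [r4c4∈{2}] nothing but 2 survives at r4c4, so r4c4=2.
Step 2. [r3c6∈{6}] r3c6 is down to just 6, so r3c6=6.
Step 3. [r6c5∈{3,4,6}] r6c5 is the only open cell in col 5 admitting 6 ⇒ r6c5=6.
Step 4. [r1c2∈{1,3}] r1c2 is the only open cell in col 2 admitting 3 ⇒ r1c2=3.
Step 5. [r1c3∈{1}] r1c3 has the single candidate 1 ⇒ r1c3=1.
Step 6. [r6c2∈{1}] r6c2 has the single candidate 1. So r6c2=1.
Step 7. [r1c6∈{2}] only 2 remains possible at r1c6. So r1c6=2.
Step 8. [r4c6∈{5}] only 5 remains possible at r4c6. So r4c6=5.
Step 9. [r1c1∈{4}] r1c1 has the single candidate 4. So r1c1=4.
Step 10. [r2c1∈{5}] r2c1 has the single candidate 5 ⇒ r2c1=5.
Step 11. [r1c4∈{6}] only 6 remains possible at r1c4 ⇒ r1c4=6.
Step 12. [r6c6∈{3}] r6c6 has the single candidate 3, so r6c6=3.
Step 13. [r2c4∈{1}] nothing but 1 survives at r2c4. So r2c4=1.
Step 14. [r5c5∈{2}] nothing but 2 survives at r5c5, so r5c5=2.
Step 15. [r2c5∈{3}] r2c5 has the single candidate 3, so r2c5=3.
Step 16. [r3c3∈{2}] r3c3 is down to just 2 ⇒ r3c3=2.
Step 17. [r6c4∈{4}] only 4 remains possible at r6c4 ⇒ r6c4=4.
Step 18. [r4c3∈{3}] r4c3 is down to just 3. So r4c3=3.
Step 19. [r3c5∈{4}] nothing but 4 survives at r3c5 ⇒ r3c5=4.
Step 20. [r3c1∈{1}] r3c1's peers cover all but 1. So r3c1=1.

Answer: 4 3 1 6 5 2 / 5 2 6 1 3 4 / 1 5 2 3 4 6 / 6 4 3 2 1 5 / 3 6 4 5 2 1 / 2 1 5 4 6 3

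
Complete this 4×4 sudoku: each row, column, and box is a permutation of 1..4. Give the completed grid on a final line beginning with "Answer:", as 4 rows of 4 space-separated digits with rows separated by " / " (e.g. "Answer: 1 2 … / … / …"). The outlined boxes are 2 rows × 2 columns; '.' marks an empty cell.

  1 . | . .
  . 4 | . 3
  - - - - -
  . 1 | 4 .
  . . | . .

Step 1. [r2c1∈{2}] r2c1 has the single candidate 2 ⇒ r2c1=2.
Step 2. [r4c3∈{1,2,3}] in col 3, 3 fits only at r4c3. So r4c3=3.
Step 3. [r3c4∈{2}] r3c4 has the single candidate 2. So r3c4=2.
Step 4. [r1c4∈{4}] nothing but 4 survives at r1c4. So r1c4=4.
Step 5. [r1c2∈{3}] nothing but 3 survives at r1c2. So r1c2=3.
Step 6. [r1c3∈{2}] nothing but 2 survives at r1c3. So r1c3=2.
Step 7. [r4c1∈{4}] r4c1 has the single candidate 4. So r4c1=4.
Step 8. [r4c4∈{1}] r4c4 is down to just 1, so r4c4=1.
Step 9. [r4c2∈{2}] nothing but 2 survives at r4c2. So r4c2=2.
Step 10. [r2c3∈{1}] r2c3's peers cover all but 1, so r2c3=1.
Step 11. [r3c1∈{3}] only 3 remains possible at r3c1 ⇒ r3c1=3.

Answer: 1 3 2 4 / 2 4 1 3 / 3 1 4 2 / 4 2 3 1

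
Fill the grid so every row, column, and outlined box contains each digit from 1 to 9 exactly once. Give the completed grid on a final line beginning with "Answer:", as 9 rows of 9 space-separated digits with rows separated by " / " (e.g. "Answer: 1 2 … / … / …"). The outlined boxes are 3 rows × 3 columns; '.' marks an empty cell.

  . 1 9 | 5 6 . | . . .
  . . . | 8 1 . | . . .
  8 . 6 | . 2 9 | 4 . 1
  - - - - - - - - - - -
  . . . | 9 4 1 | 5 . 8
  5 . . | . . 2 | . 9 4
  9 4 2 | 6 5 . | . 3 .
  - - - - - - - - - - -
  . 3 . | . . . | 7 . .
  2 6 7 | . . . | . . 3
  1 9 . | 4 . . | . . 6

Step 1. [r4c8∈{2,6,7}] 2 has one home in row 4: r4c8 ⇒ r4c8=2.
Step 2. [r6c6∈{7,8}] in row 6, 8 fits only at r6c6. So r6c6=8.
Step 3. [r7c1∈{4}] only 4 remains possible at r7c1. So r7c1=4.
Step 4. [r2c2∈{2,5,7}] r2c2 is the only open cell in col 2 admitting 2 ⇒ r2c2=2.
Step 5. [r3c4∈{3,7}] across row 3, 3 lands solely at r3c4 ⇒ r3c4=3.
Step 6. [r8c4∈{1}] r8c4 has the single candidate 1, so r8c4=1.
Step 7. [r9c6∈{3,5,7}] across col 6, 3 lands solely at r9c6. So r9c6=3.
Step 8. [r4c2∈{7}] nothing but 7 survives at r4c2, so r4c2=7.
Step 9. [r3c8∈{5,7}] r3c8 is the only open cell in row 3 admitting 7. So r3c8=7.
Step 10. [r1c8∈{8}] r1c8's peers cover all but 8 ⇒ r1c8=8.
Step 11. [r9c8∈{5}] r9c8 is down to just 5 ⇒ r9c8=5.
Step 12. [r9c3∈{8}] r9c3 is down to just 8. So r9c3=8.
Step 13. [r4c3∈{3}] r4c3 is down to just 3 ⇒ r4c3=3.
Step 14. [r7c3∈{5}] only 5 remains possible at r7c3, so r7c3=5.
Step 15. [r7c5∈{8,9}] across row 7, 8 lands solely at r7c5, so r7c5=8.
Step 16. [r7c9∈{2,9}] r7c9 is the only open cell in row 7 admitting 9 ⇒ r7c9=9.
Step 17. [r1c6∈{4,7}] 4 has one home in row 1: r1c6, so r1c6=4.
Step 18. [r2c7∈{3,6,9}] in row 2, 9 fits only at r2c7. So r2c7=9.
Step 19. [r2c1∈{3,7}] across row 2, 3 lands solely at r2c1 ⇒ r2c1=3.
Step 20. [r9c5∈{7}] only 7 remains possible at r9c5 ⇒ r9c5=7.
Step 21. [r5c3∈{1}] r5c3 has the single candidate 1, so r5c3=1.
Step 22. [r1c7∈{2,3}] row 1 places 3 nowhere but r1c7, so r1c7=3.
Step 23. [r8c8∈{4}] r8c8's peers cover all but 4. So r8c8=4.
Step 24. [r7c8∈{1}] only 1 remains possible at r7c8 ⇒ r7c8=1.
Step 25. [r8c6∈{5}] only 5 remains possible at r8c6, so r8c6=5.
Step 26. [r3c2∈{5}] only 5 remains possible at r3c2. So r3c2=5.
Step 27. [r6c7∈{1}] r6c7's peers cover all but 1, so r6c7=1.
Step 28. [r1c1∈{7}] only 7 remains possible at r1c1, so r1c1=7.
Step 29. [r8c7∈{8}] r8c7 is down to just 8. So r8c7=8.
Step 30. [r7c6∈{6}] r7c6 has the single candidate 6. So r7c6=6.
Step 31. [r5c5∈{3}] r5c5's peers cover all but 3. So r5c5=3.
Step 32. [r5c2∈{8}] r5c2's peers cover all but 8. So r5c2=8.
Step 33. [r5c4∈{7}] r5c4 is down to just 7 ⇒ r5c4=7.
Step 34. [r5c7∈{6}] only 6 remains possible at r5c7. So r5c7=6.
Step 35. [r2c3∈{4}] r2c3 has the single candidate 4. So r2c3=4.
Step 36. [r8c5∈{9}] r8c5 is down to just 9, so r8c5=9.
Step 37. [r6c9∈{7}] r6c9 is down to just 7. So r6c9=7.
Step 38. [r2c6∈{7}] r2c6 has the single candidate 7. So r2c6=7.
Step 39. [r2c9∈{5}] r2c9 is down to just 5, so r2c9=5.
Step 40. [r1c9∈{2}] only 2 remains possible at r1c9 ⇒ r1c9=2.
Step 41. [r9c7∈{2}] nothing but 2 survives at r9c7 ⇒ r9c7=2.
Step 42. [r2c8∈{6}] r2c8 is down to just 6. So r2c8=6.
Step 43. [r7c4∈{2}] r7c4 is down to just 2. So r7c4=2.
Step 44. [r4c1∈{6}] r4c1 is down to just 6. So r4c1=6.

Answer: 7 1 9 5 6 4 3 8 2 / 3 2 4 8 1 7 9 6 5 / 8 5 6 3 2 9 4 7 1 / 6 7 3 9 4 1 5 2 8 / 5 8 1 7 3 2 6 9 4 / 9 4 2 6 5 8 1 3 7 / 4 3 5 2 8 6 7 1 9 / 2 6 7 1 9 5 8 4 3 / 1 9 8 4 7 3 2 5 6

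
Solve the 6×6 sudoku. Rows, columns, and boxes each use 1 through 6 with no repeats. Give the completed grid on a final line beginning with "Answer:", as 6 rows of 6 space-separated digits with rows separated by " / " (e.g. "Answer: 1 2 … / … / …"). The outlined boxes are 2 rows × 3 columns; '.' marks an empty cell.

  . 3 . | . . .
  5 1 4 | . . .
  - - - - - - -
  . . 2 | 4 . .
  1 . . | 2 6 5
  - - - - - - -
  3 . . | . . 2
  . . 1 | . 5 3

Step 1. [r6c4∈{6}] r6c4's peers cover all but 6 ⇒ r6c4=6.
Step 2. [r5c5∈{1,4}] in box 6, 4 fits only at r5c5. So r5c5=4.
Step 3. [r1c1∈{2,6}] 2 has one home in box 1: r1c1, so r1c1=2.
Step 4. [r1c5∈{1}] nothing but 1 survives at r1c5. So r1c5=1.
Step 5. [r1c3∈{6}] r1c3's peers cover all but 6, so r1c3=6.
Step 6. [r3c2∈{5,6}] r3c2 is the only open cell in row 3 admitting 5, so r3c2=5.
Step 7. [r2c4∈{3}] r2c4 has the single candidate 3 ⇒ r2c4=3.
Step 8. [r6c1∈{4}] r6c1 has the single candidate 4 ⇒ r6c1=4.
Step 9. [r1c4∈{5}] r1c4 is down to just 5. So r1c4=5.
Step 10. [r4c2∈{4}] nothing but 4 survives at r4c2. So r4c2=4.
Step 11. [r3c1∈{6}] r3c1 is down to just 6, so r3c1=6.
Step 12. [r3c5∈{3}] r3c5 has the single candidate 3. So r3c5=3.
Step 13. [r1c6∈{4}] only 4 remains possible at r1c6. So r1c6=4.
Step 14. [r6c2∈{2}] only 2 remains possible at r6c2 ⇒ r6c2=2.
Step 15. [r4c3∈{3}] nothing but 3 survives at r4c3, so r4c3=3.
Step 16. [r5c4∈{1}] r5c4 has the single candidate 1, so r5c4=1.
Step 17. [r2c5∈{2}] r2c5 is down to just 2 ⇒ r2c5=2.
Step 18. [r5c3∈{5}] nothing but 5 survives at r5c3. So r5c3=5.
Step 19. [r5c2∈{6}] nothing but 6 survives at r5c2, so r5c2=6.
Step 20. [r2c6∈{6}] r2c6's peers cover all but 6. So r2c6=6.
Step 21. [r3c6∈{1}] r3c6's peers cover all but 1 ⇒ r3c6=1.

Answer: 2 3 6 5 1 4 / 5 1 4 3 2 6 / 6 5 2 4 3 1 / 1 4 3 2 6 5 / 3 6 5 1 4 2 / 4 2 1 6 5 3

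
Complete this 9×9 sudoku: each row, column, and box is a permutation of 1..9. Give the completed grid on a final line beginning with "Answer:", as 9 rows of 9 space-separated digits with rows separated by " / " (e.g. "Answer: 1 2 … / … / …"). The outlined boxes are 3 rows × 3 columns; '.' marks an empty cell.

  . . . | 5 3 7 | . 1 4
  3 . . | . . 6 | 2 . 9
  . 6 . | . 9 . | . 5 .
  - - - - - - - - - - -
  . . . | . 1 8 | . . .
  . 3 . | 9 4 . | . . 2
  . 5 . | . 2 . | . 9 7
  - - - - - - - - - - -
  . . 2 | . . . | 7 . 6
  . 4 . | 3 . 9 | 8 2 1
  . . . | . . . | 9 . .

Step 1. [r2c5∈{8}] r2c5 has the single candidate 8. So r2c5=8.
Step 2. [r9c3∈{1,3,5,6,7,8}] 3 has one home in col 3: r9c3 ⇒ r9c3=3.
Step 3. [r4c4∈{6,7}] r4c4 is the only open cell in box 5 admitting 7, so r4c4=7.
Step 4. [r7c5∈{5}] r7c5 is down to just 5, so r7c5=5.
Step 5. [r6c4∈{6}] r6c4 has the single candidate 6 ⇒ r6c4=6.
Step 6. [r9c8∈{4}] r9c8's peers cover all but 4. So r9c8=4.
Step 7. [r2c3∈{1,4,5,7}] across row 2, 5 lands solely at r2c3, so r2c3=5.
Step 8. [r2c4∈{1,4}] row 2 places 4 nowhere but r2c4 ⇒ r2c4=4.
Step 9. [r2c2∈{1,7}] 1 has one home in row 2: r2c2 ⇒ r2c2=1.
Step 10. [r9c2∈{7,8}] col 2 places 7 nowhere but r9c2. So r9c2=7.
Step 11. [r8c3∈{6}] nothing but 6 survives at r8c3, so r8c3=6.
Step 12. [r3c7∈{3}] nothing but 3 survives at r3c7. So r3c7=3.
Step 13. [r5c8∈{6,8}] r5c8 is the only open cell in col 8 admitting 8. So r5c8=8.
Step 14. [r4c8∈{3,6}] col 8 places 6 nowhere but r4c8. So r4c8=6.
Step 15. [r9c9∈{5}] nothing but 5 survives at r9c9. So r9c9=5.
Step 16. [r5c1∈{1,6,7}] row 5 places 6 nowhere but r5c1. So r5c1=6.
Step 17. [r3c1∈{2,4,7,8}] in col 1, 7 fits only at r3c1. So r3c1=7.
Step 18. [r3c3∈{4,8}] in row 3, 4 fits only at r3c3. So r3c3=4.
Step 19. [r4c3∈{9}] r4c3 is down to just 9 ⇒ r4c3=9.
Step 20. [r1c3∈{8}] r1c3 has the single candidate 8 ⇒ r1c3=8.
Step 21. [r6c1∈{1,4,8}] in row 6, 8 fits only at r6c1. So r6c1=8.
Step 22. [r9c1∈{1}] only 1 remains possible at r9c1. So r9c1=1.
Step 23. [r7c1∈{9}] r7c1's peers cover all but 9. So r7c1=9.
Step 24. [r4c7∈{4,5}] row 4 places 5 nowhere but r4c7 ⇒ r4c7=5.
Step 25. [r4c2∈{2}] r4c2 has the single candidate 2 ⇒ r4c2=2.
Step 26. [r9c4∈{2,8}] in row 9, 8 fits only at r9c4. So r9c4=8.
Step 27. [r5c7∈{1}] r5c7 is down to just 1, so r5c7=1.
Step 28. [r3c4∈{1,2}] across col 4, 2 lands solely at r3c4. So r3c4=2.
Step 29. [r7c4∈{1}] only 1 remains possible at r7c4, so r7c4=1.
Step 30. [r1c7∈{6}] r1c7's peers cover all but 6 ⇒ r1c7=6.
Step 31. [r5c6∈{5}] r5c6's peers cover all but 5, so r5c6=5.
Step 32. [r6c3∈{1}] nothing but 1 survives at r6c3. So r6c3=1.
Step 33. [r8c5∈{7}] r8c5's peers cover all but 7, so r8c5=7.
Step 34. [r5c3∈{7}] r5c3 has the single candidate 7, so r5c3=7.
Step 35. [r1c1∈{2}] r1c1 has the single candidate 2, so r1c1=2.
Step 36. [r3c6∈{1}] r3c6 is down to just 1, so r3c6=1.
Step 37. [r3c9∈{8}] r3c9's peers cover all but 8. So r3c9=8.
Step 38. [r9c5∈{6}] r9c5 has the single candidate 6. So r9c5=6.
Step 39. [r2c8∈{7}] nothing but 7 survives at r2c8, so r2c8=7.
Step 40. [r9c6∈{2}] nothing but 2 survives at r9c6 ⇒ r9c6=2.
Step 41. [r6c6∈{3}] r6c6 is down to just 3 ⇒ r6c6=3.
Step 42. [r4c9∈{3}] r4c9 is down to just 3. So r4c9=3.
Step 43. [r7c6∈{4}] only 4 remains possible at r7c6 ⇒ r7c6=4.
Step 44. [r4c1∈{4}] nothing but 4 survives at r4c1, so r4c1=4.
Step 45. [r1c2∈{9}] nothing but 9 survives at r1c2, so r1c2=9.
Step 46. [r7c2∈{8}] r7c2 is down to just 8, so r7c2=8.
Step 47. [r6c7∈{4}] nothing but 4 survives at r6c7 ⇒ r6c7=4.
Step 48. [r7c8∈{3}] r7c8 is down to just 3, so r7c8=3.
Step 49. [r8c1∈{5}] r8c1 is down to just 5 ⇒ r8c1=5.

Answer: 2 9 8 5 3 7 6 1 4 / 3 1 5 4 8 6 2 7 9 / 7 6 4 2 9 1 3 5 8 / 4 2 9 7 1 8 5 6 3 / 6 3 7 9 4 5 1 8 2 / 8 5 1 6 2 3 4 9 7 / 9 8 2 1 5 4 7 3 6 / 5 4 6 3 7 9 8 2 1 / 1 7 3 8 6 2 9 4 5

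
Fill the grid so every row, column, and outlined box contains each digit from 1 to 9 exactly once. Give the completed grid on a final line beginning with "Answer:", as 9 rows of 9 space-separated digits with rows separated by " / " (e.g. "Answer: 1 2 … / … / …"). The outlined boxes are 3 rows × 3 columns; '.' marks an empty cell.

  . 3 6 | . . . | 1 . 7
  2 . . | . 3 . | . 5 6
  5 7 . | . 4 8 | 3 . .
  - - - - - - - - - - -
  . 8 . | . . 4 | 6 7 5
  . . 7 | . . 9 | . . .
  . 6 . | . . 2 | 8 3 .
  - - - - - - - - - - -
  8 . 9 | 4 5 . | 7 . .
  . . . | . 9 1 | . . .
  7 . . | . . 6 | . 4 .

Step 1. [r4c5∈{1}] r4c5 has the single candidate 1. So r4c5=1.
Step 2. [r1c1∈{4,9}] across row 1, 4 lands solely at r1c1. So r1c1=4.
Step 3. [r6c9∈{1,4,9}] r6c9 is the only open cell in box 6 admitting 9, so r6c9=9.
Step 4. [r3c9∈{2}] only 2 remains possible at r3c9, so r3c9=2.
Step 5. [r8c4∈{2,3,7,8}] row 8 places 7 nowhere but r8c4. So r8c4=7.
Step 6. [r3c3∈{1}] only 1 remains possible at r3c3, so r3c3=1.
Step 7. [r4c3∈{2,3}] across row 4, 2 lands solely at r4c3. So r4c3=2.
Step 8. [r6c4∈{5}] r6c4 has the single candidate 5. So r6c4=5.
Step 9. [r5c2∈{1,4,5}] row 5 places 5 nowhere but r5c2, so r5c2=5.
Step 10. [r9c7∈{2,5,9}] r9c7 is the only open cell in row 9 admitting 9, so r9c7=9.
Step 11. [r4c4∈{3}] r4c4 is down to just 3, so r4c4=3.
Step 12. [r7c8∈{1,2,6}] r7c8 is the only open cell in row 7 admitting 6, so r7c8=6.
Step 13. [r5c8∈{1,2}] in col 8, 1 fits only at r5c8 ⇒ r5c8=1.
Step 14. [r7c2∈{1,2}] 2 has one home in row 7: r7c2 ⇒ r7c2=2.
Step 15. [r1c5∈{2}] r1c5 is down to just 2. So r1c5=2.
Step 16. [r9c5∈{8}] r9c5 is down to just 8, so r9c5=8.
Step 17. [r1c4∈{9}] r1c4 is down to just 9 ⇒ r1c4=9.
Step 18. [r9c3∈{3,5}] r9c3 is the only open cell in row 9 admitting 5 ⇒ r9c3=5.
Step 19. [r9c9∈{1,3}] in row 9, 3 fits only at r9c9, so r9c9=3.
Step 20. [r8c3∈{3,4}] col 3 places 3 nowhere but r8c3. So r8c3=3.
Step 21. [r5c7∈{2,4}] r5c7 is the only open cell in row 5 admitting 2. So r5c7=2.
Step 22. [r5c4∈{6,8}] row 5 places 8 nowhere but r5c4. So r5c4=8.
Step 23. [r8c9∈{8}] r8c9's peers cover all but 8, so r8c9=8.
Step 24. [r8c1∈{6}] only 6 remains possible at r8c1, so r8c1=6.
Step 25. [r6c1∈{1}] r6c1 has the single candidate 1. So r6c1=1.
Step 26. [r9c2∈{1}] r9c2 has the single candidate 1. So r9c2=1.
Step 27. [r3c8∈{9}] r3c8 has the single candidate 9, so r3c8=9.
Step 28. [r2c3∈{8}] r2c3's peers cover all but 8 ⇒ r2c3=8.
Step 29. [r8c8∈{2}] r8c8 is down to just 2. So r8c8=2.
Step 30. [r9c4∈{2}] nothing but 2 survives at r9c4 ⇒ r9c4=2.
Step 31. [r1c8∈{8}] only 8 remains possible at r1c8. So r1c8=8.
Step 32. [r3c4∈{6}] r3c4 is down to just 6 ⇒ r3c4=6.
Step 33. [r2c7∈{4}] r2c7 is down to just 4. So r2c7=4.
Step 34. [r8c2∈{4}] r8c2 has the single candidate 4, so r8c2=4.
Step 35. [r4c1∈{9}] r4c1's peers cover all but 9 ⇒ r4c1=9.
Step 36. [r5c1∈{3}] only 3 remains possible at r5c1, so r5c1=3.
Step 37. [r6c5∈{7}] r6c5 has the single candidate 7. So r6c5=7.
Step 38. [r7c6∈{3}] r7c6's peers cover all but 3, so r7c6=3.
Step 39. [r1c6∈{5}] r1c6 is down to just 5 ⇒ r1c6=5.
Step 40. [r6c3∈{4}] r6c3's peers cover all but 4, so r6c3=4.
Step 41. [r8c7∈{5}] r8c7 is down to just 5. So r8c7=5.
Step 42. [r5c5∈{6}] r5c5 has the single candidate 6. So r5c5=6.
Step 43. [r7c9∈{1}] nothing but 1 survives at r7c9 ⇒ r7c9=1.
Step 44. [r2c6∈{7}] only 7 remains possible at r2c6. So r2c6=7.
Step 45. [r2c2∈{9}] r2c2 is down to just 9, so r2c2=9.
Step 46. [r2c4∈{1}] nothing but 1 survives at r2c4. So r2c4=1.
Step 47. [r5c9∈{4}] nothing but 4 survives at r5c9 ⇒ r5c9=4.

Answer: 4 3 6 9 2 5 1 8 7 / 2 9 8 1 3 7 4 5 6 / 5 7 1 6 4 8 3 9 2 / 9 8 2 3 1 4 6 7 5 / 3 5 7 8 6 9 2 1 4 / 1 6 4 5 7 2 8 3 9 / 8 2 9 4 5 3 7 6 1 / 6 4 3 7 9 1 5 2 8 / 7 1 5 2 8 6 9 4 3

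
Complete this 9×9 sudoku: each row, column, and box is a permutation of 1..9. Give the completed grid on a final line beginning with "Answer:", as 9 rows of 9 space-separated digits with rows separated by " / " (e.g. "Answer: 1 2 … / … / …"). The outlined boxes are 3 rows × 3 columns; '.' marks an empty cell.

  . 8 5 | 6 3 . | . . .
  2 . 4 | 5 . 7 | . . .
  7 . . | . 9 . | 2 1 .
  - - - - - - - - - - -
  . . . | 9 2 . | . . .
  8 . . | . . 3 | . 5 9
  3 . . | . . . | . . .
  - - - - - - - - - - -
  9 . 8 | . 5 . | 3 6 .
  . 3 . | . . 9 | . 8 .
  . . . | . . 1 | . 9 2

Step 1. [r3c2∈{6}] nothing but 6 survives at r3c2. So r3c2=6.
Step 2. [r6c3∈{1,2,6,7,9}] in col 3, 9 fits only at r6c3. So r6c3=9.
Step 3. [r3c9∈{3,4,5,8}] row 3 places 5 nowhere but r3c9 ⇒ r3c9=5.
Step 4. [r2c5∈{1,8}] 1 has one home in box 2: r2c5. So r2c5=1.
Step 5. [r1c7∈{4,7,9}] 9 has one home in row 1: r1c7 ⇒ r1c7=9.
Step 6. [r9c4∈{3,4,7,8}] in row 9, 3 fits only at r9c4, so r9c4=3.
Step 7. [r9c5∈{4,6,7,8}] r9c5 is the only open cell in row 9 admitting 8, so r9c5=8.
Step 8. [r8c5∈{4,6,7}] r8c5 is the only open cell in box 8 admitting 6, so r8c5=6.
Step 9. [r6c8∈{2,4,7}] r6c8 is the only open cell in col 8 admitting 2 ⇒ r6c8=2.
Step 10. [r2c8∈{3}] r2c8's peers cover all but 3. So r2c8=3.
Step 11. [r4c9∈{1,3,4,6,7,8}] in row 4, 3 fits only at r4c9 ⇒ r4c9=3.
Step 12. [r1c6∈{2,4}] in row 1, 2 fits only at r1c6. So r1c6=2.
Step 13. [r7c6∈{4}] r7c6's peers cover all but 4 ⇒ r7c6=4.
Step 14. [r3c4∈{4,8}] 4 has one home in row 3: r3c4 ⇒ r3c4=4.
Step 15. [r6c4∈{1,7,8}] col 4 places 8 nowhere but r6c4. So r6c4=8.
Step 16. [r4c7∈{1,4,6,7,8}] across row 4, 8 lands solely at r4c7, so r4c7=8.
Step 17. [r5c4∈{1,7}] in col 4, 1 fits only at r5c4. So r5c4=1.
Step 18. [r2c7∈{6}] r2c7 has the single candidate 6, so r2c7=6.
Step 19. [r5c3∈{2,6,7}] across row 5, 6 lands solely at r5c3. So r5c3=6.
Step 20. [r9c3∈{7}] r9c3 is down to just 7 ⇒ r9c3=7.
Step 21. [r4c3∈{1}] nothing but 1 survives at r4c3 ⇒ r4c3=1.
Step 22. [r6c9∈{1,4,6,7}] col 9 places 6 nowhere but r6c9, so r6c9=6.
Step 23. [r6c7∈{1,4,7}] in row 6, 1 fits only at r6c7, so r6c7=1.
Step 24. [r7c2∈{1,2}] 1 has one home in col 2: r7c2. So r7c2=1.
Step 25. [r7c9∈{7}] r7c9 has the single candidate 7. So r7c9=7.
Step 26. [r5c7∈{4,7}] in col 7, 7 fits only at r5c7, so r5c7=7.
Step 27. [r4c8∈{4}] r4c8 is down to just 4 ⇒ r4c8=4.
Step 28. [r4c1∈{5}] r4c1 is down to just 5 ⇒ r4c1=5.
Step 29. [r8c1∈{4}] r8c1 is down to just 4 ⇒ r8c1=4.
Step 30. [r5c5∈{4}] only 4 remains possible at r5c5. So r5c5=4.
Step 31. [r8c4∈{2,7}] r8c4 is the only open cell in row 8 admitting 7, so r8c4=7.
Step 32. [r6c5∈{7}] only 7 remains possible at r6c5. So r6c5=7.
Step 33. [r9c2∈{5}] only 5 remains possible at r9c2, so r9c2=5.
Step 34. [r1c1∈{1}] r1c1 is down to just 1, so r1c1=1.
Step 35. [r1c9∈{4}] r1c9's peers cover all but 4 ⇒ r1c9=4.
Step 36. [r3c3∈{3}] only 3 remains possible at r3c3 ⇒ r3c3=3.
Step 37. [r5c2∈{2}] only 2 remains possible at r5c2, so r5c2=2.
Step 38. [r8c3∈{2}] r8c3 is down to just 2. So r8c3=2.
Step 39. [r9c1∈{6}] nothing but 6 survives at r9c1 ⇒ r9c1=6.
Step 40. [r4c6∈{6}] nothing but 6 survives at r4c6 ⇒ r4c6=6.
Step 41. [r8c7∈{5}] r8c7's peers cover all but 5. So r8c7=5.
Step 42. [r9c7∈{4}] nothing but 4 survives at r9c7. So r9c7=4.
Step 43. [r2c2∈{9}] only 9 remains possible at r2c2. So r2c2=9.
Step 44. [r6c2∈{4}] r6c2 has the single candidate 4. So r6c2=4.
Step 45. [r8c9∈{1}] only 1 remains possible at r8c9, so r8c9=1.
Step 46. [r7c4∈{2}] r7c4's peers cover all but 2, so r7c4=2.
Step 47. [r1c8∈{7}] r1c8 is down to just 7, so r1c8=7.
Step 48. [r3c6∈{8}] r3c6's peers cover all but 8 ⇒ r3c6=8.
Step 49. [r6c6∈{5}] r6c6's peers cover all but 5. So r6c6=5.
Step 50. [r4c2∈{7}] r4c2's peers cover all but 7 ⇒ r4c2=7.
Step 51. [r2c9∈{8}] r2c9's peers cover all but 8, so r2c9=8.

Answer: 1 8 5 6 3 2 9 7 4 / 2 9 4 5 1 7 6 3 8 / 7 6 3 4 9 8 2 1 5 / 5 7 1 9 2 6 8 4 3 / 8 2 6 1 4 3 7 5 9 / 3 4 9 8 7 5 1 2 6 / 9 1 8 2 5 4 3 6 7 / 4 3 2 7 6 9 5 8 1 / 6 5 7 3 8 1 4 9 2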